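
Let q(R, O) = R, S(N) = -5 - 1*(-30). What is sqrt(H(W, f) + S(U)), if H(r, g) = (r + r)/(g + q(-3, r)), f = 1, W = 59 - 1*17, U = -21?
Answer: I*sqrt(17) ≈ 4.1231*I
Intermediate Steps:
S(N) = 25 (S(N) = -5 + 30 = 25)
W = 42 (W = 59 - 17 = 42)
H(r, g) = 2*r/(-3 + g) (H(r, g) = (r + r)/(g - 3) = (2*r)/(-3 + g) = 2*r/(-3 + g))
sqrt(H(W, f) + S(U)) = sqrt(2*42/(-3 + 1) + 25) = sqrt(2*42/(-2) + 25) = sqrt(2*42*(-1/2) + 25) = sqrt(-42 + 25) = sqrt(-17) = I*sqrt(17)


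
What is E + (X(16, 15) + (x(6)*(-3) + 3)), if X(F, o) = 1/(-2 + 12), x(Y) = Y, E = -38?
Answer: -529/10 ≈ -52.900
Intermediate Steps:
X(F, o) = ⅒ (X(F, o) = 1/10 = ⅒)
E + (X(16, 15) + (x(6)*(-3) + 3)) = -38 + (⅒ + (6*(-3) + 3)) = -38 + (⅒ + (-18 + 3)) = -38 + (⅒ - 15) = -38 - 149/10 = -529/10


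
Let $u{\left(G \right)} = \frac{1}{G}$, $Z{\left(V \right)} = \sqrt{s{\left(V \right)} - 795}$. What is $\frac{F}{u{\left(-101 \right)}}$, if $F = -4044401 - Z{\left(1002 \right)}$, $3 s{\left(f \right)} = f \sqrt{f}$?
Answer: $408484501 + 101 \sqrt{-795 + 334 \sqrt{1002}} \approx 4.0849 \cdot 10^{8}$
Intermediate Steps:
$s{\left(f \right)} = \frac{f^{\frac{3}{2}}}{3}$ ($s{\left(f \right)} = \frac{f \sqrt{f}}{3} = \frac{f^{\frac{3}{2}}}{3}$)
$Z{\left(V \right)} = \sqrt{-795 + \frac{V^{\frac{3}{2}}}{3}}$ ($Z{\left(V \right)} = \sqrt{\frac{V^{\frac{3}{2}}}{3} - 795} = \sqrt{-795 + \frac{V^{\frac{3}{2}}}{3}}$)
$F = -4044401 - \frac{\sqrt{-7155 + 3006 \sqrt{1002}}}{3}$ ($F = -4044401 - \frac{\sqrt{-7155 + 3 \cdot 1002^{\frac{3}{2}}}}{3} = -4044401 - \frac{\sqrt{-7155 + 3 \cdot 1002 \sqrt{1002}}}{3} = -4044401 - \frac{\sqrt{-7155 + 3006 \sqrt{1002}}}{3} \approx -4.0445 \cdot 10^{6}$)
$\frac{F}{u{\left(-101 \right)}} = \frac{-4044401 - \sqrt{-795 + 334 \sqrt{1002}}}{\frac{1}{-101}} = \frac{-4044401 - \sqrt{-795 + 334 \sqrt{1002}}}{- \frac{1}{101}} = \left(-4044401 - \sqrt{-795 + 334 \sqrt{1002}}\right) \left(-101\right) = 408484501 + 101 \sqrt{-795 + 334 \sqrt{1002}}$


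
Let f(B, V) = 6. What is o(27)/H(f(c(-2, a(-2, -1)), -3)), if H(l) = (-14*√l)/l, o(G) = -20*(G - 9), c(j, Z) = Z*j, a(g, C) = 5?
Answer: 180*√6/7 ≈ 62.987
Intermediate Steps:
o(G) = 180 - 20*G (o(G) = -20*(-9 + G) = 180 - 20*G)
H(l) = -14/√l
o(27)/H(f(c(-2, a(-2, -1)), -3)) = (180 - 20*27)/((-7*√6/3)) = (180 - 540)/((-7*√6/3)) = -360*(-√6/14) = -(-180)*√6/7 = 180*√6/7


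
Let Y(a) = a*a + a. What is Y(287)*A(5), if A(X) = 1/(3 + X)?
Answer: 10332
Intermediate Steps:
Y(a) = a + a² (Y(a) = a² + a = a + a²)
Y(287)*A(5) = (287*(1 + 287))/(3 + 5) = (287*288)/8 = 82656*(⅛) = 10332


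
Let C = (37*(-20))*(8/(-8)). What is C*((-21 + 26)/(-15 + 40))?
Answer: 148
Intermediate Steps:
C = 740 (C = -5920*(-1)/8 = -740*(-1) = 740)
C*((-21 + 26)/(-15 + 40)) = 740*((-21 + 26)/(-15 + 40)) = 740*(5/25) = 740*(5*(1/25)) = 740*(⅕) = 148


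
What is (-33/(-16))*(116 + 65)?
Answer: 5973/16 ≈ 373.31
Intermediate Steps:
(-33/(-16))*(116 + 65) = -33*(-1/16)*181 = (33/16)*181 = 5973/16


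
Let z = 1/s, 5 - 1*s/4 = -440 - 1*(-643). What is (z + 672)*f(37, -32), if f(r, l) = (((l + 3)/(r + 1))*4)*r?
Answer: -571075279/7524 ≈ -75901.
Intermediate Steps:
f(r, l) = 4*r*(3 + l)/(1 + r) (f(r, l) = (((3 + l)/(1 + r))*4)*r = (4*(3 + l)/(1 + r))*r = 4*r*(3 + l)/(1 + r))
s = -792 (s = 20 - 4*(-440 - 1*(-643)) = 20 - 4*(-440 + 643) = 20 - 4*203 = 20 - 812 = -792)
z = -1/792 (z = 1/(-792) = -1/792 ≈ -0.0012626)
(z + 672)*f(37, -32) = (-1/792 + 672)*(4*37*(3 - 32)/(1 + 37)) = 532223*(4*37*(-29)/38)/792 = 532223*(4*37*(1/38)*(-29))/792 = (532223/792)*(-2146/19) = -571075279/7524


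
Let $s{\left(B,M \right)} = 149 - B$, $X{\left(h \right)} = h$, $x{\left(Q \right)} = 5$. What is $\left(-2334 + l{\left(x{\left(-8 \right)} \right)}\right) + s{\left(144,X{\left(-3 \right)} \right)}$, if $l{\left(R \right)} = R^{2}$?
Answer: $-2304$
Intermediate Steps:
$\left(-2334 + l{\left(x{\left(-8 \right)} \right)}\right) + s{\left(144,X{\left(-3 \right)} \right)} = \left(-2334 + 5^{2}\right) + \left(149 - 144\right) = \left(-2334 + 25\right) + \left(149 - 144\right) = -2309 + 5 = -2304$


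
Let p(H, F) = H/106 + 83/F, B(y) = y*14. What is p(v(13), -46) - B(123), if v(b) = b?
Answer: -2101168/1219 ≈ -1723.7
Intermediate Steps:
B(y) = 14*y
p(H, F) = 83/F + H/106 (p(H, F) = H*(1/106) + 83/F = H/106 + 83/F = 83/F + H/106)
p(v(13), -46) - B(123) = (83/(-46) + (1/106)*13) - 14*123 = (83*(-1/46) + 13/106) - 1*1722 = (-83/46 + 13/106) - 1722 = -2050/1219 - 1722 = -2101168/1219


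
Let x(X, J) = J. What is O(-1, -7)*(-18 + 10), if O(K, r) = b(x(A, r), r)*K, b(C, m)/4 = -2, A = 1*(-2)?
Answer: -64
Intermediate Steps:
A = -2
b(C, m) = -8 (b(C, m) = 4*(-2) = -8)
O(K, r) = -8*K
O(-1, -7)*(-18 + 10) = (-8*(-1))*(-18 + 10) = 8*(-8) = -64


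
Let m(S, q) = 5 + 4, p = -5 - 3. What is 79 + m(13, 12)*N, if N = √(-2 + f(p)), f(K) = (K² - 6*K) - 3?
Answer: 79 + 9*√107 ≈ 172.10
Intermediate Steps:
p = -8
f(K) = -3 + K² - 6*K
m(S, q) = 9
N = √107 (N = √(-2 + (-3 + (-8)² - 6*(-8))) = √(-2 + (-3 + 64 + 48)) = √(-2 + 109) = √107 ≈ 10.344)
79 + m(13, 12)*N = 79 + 9*√107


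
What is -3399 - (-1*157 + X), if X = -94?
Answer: -3148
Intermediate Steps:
-3399 - (-1*157 + X) = -3399 - (-1*157 - 94) = -3399 - (-157 - 94) = -3399 - 1*(-251) = -3399 + 251 = -3148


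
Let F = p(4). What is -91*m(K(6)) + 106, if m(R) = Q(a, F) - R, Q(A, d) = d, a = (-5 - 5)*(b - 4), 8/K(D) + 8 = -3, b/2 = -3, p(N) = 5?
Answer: -4567/11 ≈ -415.18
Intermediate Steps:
F = 5
b = -6 (b = 2*(-3) = -6)
K(D) = -8/11 (K(D) = 8/(-8 - 3) = 8/(-11) = 8*(-1/11) = -8/11)
a = 100 (a = (-5 - 5)*(-6 - 4) = -10*(-10) = 100)
m(R) = 5 - R
-91*m(K(6)) + 106 = -91*(5 - 1*(-8/11)) + 106 = -91*(5 + 8/11) + 106 = -91*63/11 + 106 = -5733/11 + 106 = -4567/11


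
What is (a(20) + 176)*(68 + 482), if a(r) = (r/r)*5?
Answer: 99550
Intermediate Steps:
a(r) = 5 (a(r) = 1*5 = 5)
(a(20) + 176)*(68 + 482) = (5 + 176)*(68 + 482) = 181*550 = 99550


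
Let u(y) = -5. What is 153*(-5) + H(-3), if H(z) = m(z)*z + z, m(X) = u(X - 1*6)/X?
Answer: -773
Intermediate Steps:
m(X) = -5/X
H(z) = -5 + z (H(z) = (-5/z)*z + z = -5 + z)
153*(-5) + H(-3) = 153*(-5) + (-5 - 3) = -765 - 8 = -773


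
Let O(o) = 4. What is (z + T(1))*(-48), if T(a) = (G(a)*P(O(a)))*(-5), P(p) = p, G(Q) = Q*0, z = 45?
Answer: -2160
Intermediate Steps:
G(Q) = 0
T(a) = 0 (T(a) = (0*4)*(-5) = 0*(-5) = 0)
(z + T(1))*(-48) = (45 + 0)*(-48) = 45*(-48) = -2160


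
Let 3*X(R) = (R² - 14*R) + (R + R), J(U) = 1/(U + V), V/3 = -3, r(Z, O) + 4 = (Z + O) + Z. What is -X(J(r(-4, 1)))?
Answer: -241/1200 ≈ -0.20083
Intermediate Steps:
r(Z, O) = -4 + O + 2*Z (r(Z, O) = -4 + ((Z + O) + Z) = -4 + ((O + Z) + Z) = -4 + (O + 2*Z) = -4 + O + 2*Z)
V = -9 (V = 3*(-3) = -9)
J(U) = 1/(-9 + U) (J(U) = 1/(U - 9) = 1/(-9 + U))
X(R) = -4*R + R²/3 (X(R) = ((R² - 14*R) + (R + R))/3 = ((R² - 14*R) + 2*R)/3 = (R² - 12*R)/3 = -4*R + R²/3)
-X(J(r(-4, 1))) = -(-12 + 1/(-9 + (-4 + 1 + 2*(-4))))/(3*(-9 + (-4 + 1 + 2*(-4)))) = -(-12 + 1/(-9 + (-4 + 1 - 8)))/(3*(-9 + (-4 + 1 - 8))) = -(-12 + 1/(-9 - 11))/(3*(-9 - 11)) = -(-12 + 1/(-20))/(3*(-20)) = -(-1)*(-12 - 1/20)/(3*20) = -(-1)*(-241)/(3*20*20) = -1*241/1200 = -241/1200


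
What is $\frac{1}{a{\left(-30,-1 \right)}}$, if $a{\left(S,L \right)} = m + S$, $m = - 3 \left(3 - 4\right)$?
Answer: $- \frac{1}{27} \approx -0.037037$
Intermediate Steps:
$m = 3$ ($m = \left(-3\right) \left(-1\right) = 3$)
$a{\left(S,L \right)} = 3 + S$
$\frac{1}{a{\left(-30,-1 \right)}} = \frac{1}{3 - 30} = \frac{1}{-27} = - \frac{1}{27}$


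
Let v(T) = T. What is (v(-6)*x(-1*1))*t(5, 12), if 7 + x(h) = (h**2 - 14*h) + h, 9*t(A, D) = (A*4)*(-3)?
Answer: 280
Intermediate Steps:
t(A, D) = -4*A/3 (t(A, D) = ((A*4)*(-3))/9 = ((4*A)*(-3))/9 = (-12*A)/9 = -4*A/3)
x(h) = -7 + h**2 - 13*h (x(h) = -7 + ((h**2 - 14*h) + h) = -7 + (h**2 - 13*h) = -7 + h**2 - 13*h)
(v(-6)*x(-1*1))*t(5, 12) = (-6*(-7 + (-1*1)**2 - (-13)))*(-4/3*5) = -6*(-7 + (-1)**2 - 13*(-1))*(-20/3) = -6*(-7 + 1 + 13)*(-20/3) = -6*7*(-20/3) = -42*(-20/3) = 280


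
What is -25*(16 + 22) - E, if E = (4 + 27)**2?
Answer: -1911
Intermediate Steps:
E = 961 (E = 31**2 = 961)
-25*(16 + 22) - E = -25*(16 + 22) - 1*961 = -25*38 - 961 = -950 - 961 = -1911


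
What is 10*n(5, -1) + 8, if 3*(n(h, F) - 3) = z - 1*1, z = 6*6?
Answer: 464/3 ≈ 154.67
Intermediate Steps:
z = 36
n(h, F) = 44/3 (n(h, F) = 3 + (36 - 1*1)/3 = 3 + (36 - 1)/3 = 3 + (1/3)*35 = 3 + 35/3 = 44/3)
10*n(5, -1) + 8 = 10*(44/3) + 8 = 440/3 + 8 = 464/3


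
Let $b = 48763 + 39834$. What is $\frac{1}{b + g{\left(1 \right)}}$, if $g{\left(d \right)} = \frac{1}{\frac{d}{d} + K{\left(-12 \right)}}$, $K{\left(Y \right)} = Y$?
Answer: $\frac{11}{974566} \approx 1.1287 \cdot 10^{-5}$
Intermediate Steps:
$g{\left(d \right)} = - \frac{1}{11}$ ($g{\left(d \right)} = \frac{1}{\frac{d}{d} - 12} = \frac{1}{1 - 12} = \frac{1}{-11} = - \frac{1}{11}$)
$b = 88597$
$\frac{1}{b + g{\left(1 \right)}} = \frac{1}{88597 - \frac{1}{11}} = \frac{1}{\frac{974566}{11}} = \frac{11}{974566}$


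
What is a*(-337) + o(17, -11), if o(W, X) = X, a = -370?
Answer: 124679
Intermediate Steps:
a*(-337) + o(17, -11) = -370*(-337) - 11 = 124690 - 11 = 124679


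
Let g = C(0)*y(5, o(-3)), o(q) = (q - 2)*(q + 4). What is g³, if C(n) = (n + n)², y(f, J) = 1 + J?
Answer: 0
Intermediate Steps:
o(q) = (-2 + q)*(4 + q)
C(n) = 4*n² (C(n) = (2*n)² = 4*n²)
g = 0 (g = (4*0²)*(1 + (-8 + (-3)² + 2*(-3))) = (4*0)*(1 + (-8 + 9 - 6)) = 0*(1 - 5) = 0*(-4) = 0)
g³ = 0³ = 0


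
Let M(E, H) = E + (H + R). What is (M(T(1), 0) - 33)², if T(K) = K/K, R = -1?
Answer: 1089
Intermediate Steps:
T(K) = 1
M(E, H) = -1 + E + H (M(E, H) = E + (H - 1) = E + (-1 + H) = -1 + E + H)
(M(T(1), 0) - 33)² = ((-1 + 1 + 0) - 33)² = (0 - 33)² = (-33)² = 1089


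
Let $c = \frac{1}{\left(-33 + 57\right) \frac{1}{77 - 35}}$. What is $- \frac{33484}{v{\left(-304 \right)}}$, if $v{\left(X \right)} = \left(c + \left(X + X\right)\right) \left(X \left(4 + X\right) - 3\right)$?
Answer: $\frac{133936}{221152725} \approx 0.00060563$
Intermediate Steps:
$c = \frac{7}{4}$ ($c = \frac{1}{24 \cdot \frac{1}{42}} = \frac{1}{\frac{4}{7}} = \frac{7}{4} \approx 1.75$)
$v{\left(X \right)} = \left(-3 + X \left(4 + X\right)\right) \left(\frac{7}{4} + 2 X\right)$ ($v{\left(X \right)} = \left(\frac{7}{4} + \left(X + X\right)\right) \left(X \left(4 + X\right) - 3\right) = \left(\frac{7}{4} + 2 X\right) \left(-3 + X \left(4 + X\right)\right) = \left(-3 + X \left(4 + X\right)\right) \left(\frac{7}{4} + 2 X\right)$)
$- \frac{33484}{v{\left(-304 \right)}} = - \frac{33484}{- \frac{21}{4} - 304 + 2 \left(-304\right)^{3} + \frac{39 \left(-304\right)^{2}}{4}} = - \frac{33484}{- \frac{21}{4} - 304 + 2 \left(-28094464\right) + \frac{39}{4} \cdot 92416} = - \frac{33484}{- \frac{21}{4} - 304 - 56188928 + 901056} = - \frac{33484}{- \frac{221152725}{4}} = \left(-33484\right) \left(- \frac{4}{221152725}\right) = \frac{133936}{221152725}$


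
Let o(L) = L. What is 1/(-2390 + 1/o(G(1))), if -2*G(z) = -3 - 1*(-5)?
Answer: -1/2391 ≈ -0.00041824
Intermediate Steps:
G(z) = -1 (G(z) = -(-3 - 1*(-5))/2 = -(-3 + 5)/2 = -1/2*2 = -1)
1/(-2390 + 1/o(G(1))) = 1/(-2390 + 1/(-1)) = 1/(-2390 - 1) = 1/(-2391) = -1/2391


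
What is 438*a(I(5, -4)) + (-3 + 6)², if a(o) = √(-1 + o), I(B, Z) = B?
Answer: 885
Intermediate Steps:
438*a(I(5, -4)) + (-3 + 6)² = 438*√(-1 + 5) + (-3 + 6)² = 438*√4 + 3² = 438*2 + 9 = 876 + 9 = 885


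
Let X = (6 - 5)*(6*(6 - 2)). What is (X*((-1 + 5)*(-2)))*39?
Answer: -7488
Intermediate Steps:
X = 24 (X = 1*(6*4) = 1*24 = 24)
(X*((-1 + 5)*(-2)))*39 = (24*((-1 + 5)*(-2)))*39 = (24*(4*(-2)))*39 = (24*(-8))*39 = -192*39 = -7488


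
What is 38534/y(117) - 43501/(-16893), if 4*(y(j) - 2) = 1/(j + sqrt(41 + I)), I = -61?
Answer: 95302993862407/4951051119 + 308272*I*sqrt(5)/879249 ≈ 19249.0 + 0.78398*I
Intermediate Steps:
y(j) = 2 + 1/(4*(j + 2*I*sqrt(5))) (y(j) = 2 + 1/(4*(j + sqrt(41 - 61))) = 2 + 1/(4*(j + sqrt(-20))) = 2 + 1/(4*(j + 2*I*sqrt(5))))
38534/y(117) - 43501/(-16893) = 38534/(((1 + 8*117 + 16*I*sqrt(5))/(4*(117 + 2*I*sqrt(5))))) - 43501/(-16893) = 38534/(((1 + 936 + 16*I*sqrt(5))/(4*(117 + 2*I*sqrt(5))))) - 43501*(-1/16893) = 38534/(((937 + 16*I*sqrt(5))/(4*(117 + 2*I*sqrt(5))))) + 43501/16893 = 38534*(4*(117 + 2*I*sqrt(5))/(937 + 16*I*sqrt(5))) + 43501/16893 = 154136*(117 + 2*I*sqrt(5))/(937 + 16*I*sqrt(5)) + 43501/16893 = 43501/16893 + 154136*(117 + 2*I*sqrt(5))/(937 + 16*I*sqrt(5))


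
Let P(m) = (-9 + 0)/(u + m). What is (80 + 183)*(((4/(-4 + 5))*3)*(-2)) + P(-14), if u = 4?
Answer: -63111/10 ≈ -6311.1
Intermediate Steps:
P(m) = -9/(4 + m) (P(m) = (-9 + 0)/(4 + m) = -9/(4 + m))
(80 + 183)*(((4/(-4 + 5))*3)*(-2)) + P(-14) = (80 + 183)*(((4/(-4 + 5))*3)*(-2)) - 9/(4 - 14) = 263*(((4/1)*3)*(-2)) - 9/(-10) = 263*(((1*4)*3)*(-2)) - 9*(-⅒) = 263*((4*3)*(-2)) + 9/10 = 263*(12*(-2)) + 9/10 = 263*(-24) + 9/10 = -6312 + 9/10 = -63111/10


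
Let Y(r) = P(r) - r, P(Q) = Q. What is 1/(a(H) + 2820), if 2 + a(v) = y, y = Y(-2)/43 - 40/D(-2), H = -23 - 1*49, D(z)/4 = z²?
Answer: 2/5631 ≈ 0.00035518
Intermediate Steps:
D(z) = 4*z²
H = -72 (H = -23 - 49 = -72)
Y(r) = 0 (Y(r) = r - r = 0)
y = -5/2 (y = 0/43 - 40/(4*(-2)²) = 0*(1/43) - 40/(4*4) = 0 - 40/16 = 0 - 40*1/16 = 0 - 5/2 = -5/2 ≈ -2.5000)
a(v) = -9/2 (a(v) = -2 - 5/2 = -9/2)
1/(a(H) + 2820) = 1/(-9/2 + 2820) = 1/(5631/2) = 2/5631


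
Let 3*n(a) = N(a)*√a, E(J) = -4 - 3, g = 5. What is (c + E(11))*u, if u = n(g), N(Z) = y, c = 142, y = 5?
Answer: 225*√5 ≈ 503.12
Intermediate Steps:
N(Z) = 5
E(J) = -7
n(a) = 5*√a/3 (n(a) = (5*√a)/3 = 5*√a/3)
u = 5*√5/3 ≈ 3.7268
(c + E(11))*u = (142 - 7)*(5*√5/3) = 135*(5*√5/3) = 225*√5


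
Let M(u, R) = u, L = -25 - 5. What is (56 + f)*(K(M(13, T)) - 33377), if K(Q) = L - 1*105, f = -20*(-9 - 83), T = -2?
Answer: -63538752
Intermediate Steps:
L = -30
f = 1840 (f = -20*(-92) = 1840)
K(Q) = -135 (K(Q) = -30 - 1*105 = -30 - 105 = -135)
(56 + f)*(K(M(13, T)) - 33377) = (56 + 1840)*(-135 - 33377) = 1896*(-33512) = -63538752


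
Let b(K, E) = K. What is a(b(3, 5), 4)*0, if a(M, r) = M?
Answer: 0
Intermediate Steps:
a(b(3, 5), 4)*0 = 3*0 = 0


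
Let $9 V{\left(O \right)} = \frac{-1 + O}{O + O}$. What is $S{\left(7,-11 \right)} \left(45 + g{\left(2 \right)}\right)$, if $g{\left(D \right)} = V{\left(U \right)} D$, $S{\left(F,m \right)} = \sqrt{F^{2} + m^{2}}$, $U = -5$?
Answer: $\frac{677 \sqrt{170}}{15} \approx 588.47$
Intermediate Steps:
$V{\left(O \right)} = \frac{-1 + O}{18 O}$ ($V{\left(O \right)} = \frac{\left(-1 + O\right) \frac{1}{O + O}}{9} = \frac{\left(-1 + O\right) \frac{1}{2 O}}{9} = \frac{\frac{1}{2} \frac{1}{O} \left(-1 + O\right)}{9} = \frac{-1 + O}{18 O}$)
$g{\left(D \right)} = \frac{D}{15}$ ($g{\left(D \right)} = \frac{-1 - 5}{18 \left(-5\right)} D = \frac{1}{18} \left(- \frac{1}{5}\right) \left(-6\right) D = \frac{D}{15}$)
$S{\left(7,-11 \right)} \left(45 + g{\left(2 \right)}\right) = \sqrt{7^{2} + \left(-11\right)^{2}} \left(45 + \frac{1}{15} \cdot 2\right) = \sqrt{49 + 121} \left(45 + \frac{2}{15}\right) = \sqrt{170} \cdot \frac{677}{15} = \frac{677 \sqrt{170}}{15}$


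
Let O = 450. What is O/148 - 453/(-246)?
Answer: 7406/1517 ≈ 4.8820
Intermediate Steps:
O/148 - 453/(-246) = 450/148 - 453/(-246) = 450*(1/148) - 453*(-1/246) = 225/74 + 151/82 = 7406/1517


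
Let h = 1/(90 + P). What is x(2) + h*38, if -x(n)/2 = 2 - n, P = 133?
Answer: 38/223 ≈ 0.17040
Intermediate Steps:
x(n) = -4 + 2*n (x(n) = -2*(2 - n) = -4 + 2*n)
h = 1/223 (h = 1/(90 + 133) = 1/223 ≈ 0.0044843)
x(2) + h*38 = (-4 + 2*2) + (1/223)*38 = (-4 + 4) + 38/223 = 0 + 38/223 = 38/223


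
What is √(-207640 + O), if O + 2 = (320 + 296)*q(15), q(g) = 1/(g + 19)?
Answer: I*√60003302/17 ≈ 455.66*I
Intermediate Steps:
q(g) = 1/(19 + g)
O = 274/17 (O = -2 + (320 + 296)/(19 + 15) = -2 + 616/34 = -2 + 616*(1/34) = -2 + 308/17 = 274/17 ≈ 16.118)
√(-207640 + O) = √(-207640 + 274/17) = √(-3529606/17) = I*√60003302/17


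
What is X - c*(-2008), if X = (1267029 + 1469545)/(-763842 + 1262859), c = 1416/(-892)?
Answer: -354106996142/111280791 ≈ -3182.1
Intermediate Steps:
c = -354/223 (c = 1416*(-1/892) = -354/223 ≈ -1.5874)
X = 2736574/499017 ≈ 5.4839
X - c*(-2008) = 2736574/499017 - (-354)*(-2008)/223 = 2736574/499017 - 1*710832/223 = 2736574/499017 - 710832/223 = -354106996142/111280791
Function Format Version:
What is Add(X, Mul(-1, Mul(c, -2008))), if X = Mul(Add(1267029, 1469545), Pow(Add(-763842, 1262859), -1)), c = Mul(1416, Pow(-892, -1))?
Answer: Rational(-354106996142, 111280791) ≈ -3182.1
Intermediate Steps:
c = Rational(-354, 223) (c = Mul(1416, Rational(-1, 892)) = Rational(-354, 223) ≈ -1.5874)
X = Rational(2736574, 499017) (X = Mul(2736574, Pow(499017, -1)) = Mul(2736574, Rational(1, 499017)) = Rational(2736574, 499017) ≈ 5.4839)
Add(X, Mul(-1, Mul(c, -2008))) = Add(Rational(2736574, 499017), Mul(-1, Mul(Rational(-354, 223), -2008))) = Add(Rational(2736574, 499017), Mul(-1, Rational(710832, 223))) = Add(Rational(2736574, 499017), Rational(-710832, 223)) = Rational(-354106996142, 111280791)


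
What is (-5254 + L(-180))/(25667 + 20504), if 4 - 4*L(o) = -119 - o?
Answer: -21073/184684 ≈ -0.11410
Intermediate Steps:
L(o) = 123/4 + o/4 (L(o) = 1 - (-119 - o)/4 = 1 + (119/4 + o/4) = 123/4 + o/4)
(-5254 + L(-180))/(25667 + 20504) = (-5254 + (123/4 + (1/4)*(-180)))/(25667 + 20504) = (-5254 + (123/4 - 45))/46171 = (-5254 - 57/4)*(1/46171) = -21073/4*1/46171 = -21073/184684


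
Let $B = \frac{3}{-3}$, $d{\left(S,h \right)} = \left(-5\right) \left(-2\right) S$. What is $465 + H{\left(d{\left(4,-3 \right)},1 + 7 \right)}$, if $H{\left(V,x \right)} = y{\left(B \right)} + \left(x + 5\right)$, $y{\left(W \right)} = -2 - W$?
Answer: $477$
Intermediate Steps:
$d{\left(S,h \right)} = 10 S$
$B = -1$ ($B = 3 \left(- \frac{1}{3}\right) = -1$)
$H{\left(V,x \right)} = 4 + x$ ($H{\left(V,x \right)} = \left(-2 - -1\right) + \left(x + 5\right) = \left(-2 + 1\right) + \left(5 + x\right) = -1 + \left(5 + x\right) = 4 + x$)
$465 + H{\left(d{\left(4,-3 \right)},1 + 7 \right)} = 465 + \left(4 + \left(1 + 7\right)\right) = 465 + \left(4 + 8\right) = 465 + 12 = 477$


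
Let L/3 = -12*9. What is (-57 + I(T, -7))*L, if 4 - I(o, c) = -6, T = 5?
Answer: 15228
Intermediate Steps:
I(o, c) = 10 (I(o, c) = 4 - 1*(-6) = 4 + 6 = 10)
L = -324 (L = 3*(-12*9) = 3*(-108) = -324)
(-57 + I(T, -7))*L = (-57 + 10)*(-324) = -47*(-324) = 15228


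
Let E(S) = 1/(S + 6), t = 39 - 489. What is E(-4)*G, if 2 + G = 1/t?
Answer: -901/900 ≈ -1.0011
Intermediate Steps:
t = -450
G = -901/450 (G = -2 + 1/(-450) = -2 - 1/450 = -901/450 ≈ -2.0022)
E(S) = 1/(6 + S)
E(-4)*G = -901/450/(6 - 4) = -901/450/2 = (1/2)*(-901/450) = -901/900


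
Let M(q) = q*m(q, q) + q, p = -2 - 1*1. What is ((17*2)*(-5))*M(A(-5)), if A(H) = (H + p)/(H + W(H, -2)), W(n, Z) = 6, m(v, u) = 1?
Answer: 2720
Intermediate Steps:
p = -3 (p = -2 - 1 = -3)
A(H) = (-3 + H)/(6 + H) (A(H) = (H - 3)/(H + 6) = (-3 + H)/(6 + H))
M(q) = 2*q (M(q) = q*1 + q = q + q = 2*q)
((17*2)*(-5))*M(A(-5)) = ((17*2)*(-5))*(2*((-3 - 5)/(6 - 5))) = (34*(-5))*(2*(-8/1)) = -340*1*(-8) = -340*(-8) = -170*(-16) = 2720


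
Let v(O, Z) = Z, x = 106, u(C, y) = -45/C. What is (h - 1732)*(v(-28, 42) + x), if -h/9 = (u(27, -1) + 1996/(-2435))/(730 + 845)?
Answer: -327690845876/1278375 ≈ -2.5633e+5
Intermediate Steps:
h = 18163/1278375 (h = -9*(-45/27 + 1996/(-2435))/(730 + 845) = -9*(-45*1/27 + 1996*(-1/2435))/1575 = -9*(-5/3 - 1996/2435)/1575 = -(-54489)/(2435*1575) = -9*(-18163/11505375) = 18163/1278375 ≈ 0.014208)
(h - 1732)*(v(-28, 42) + x) = (18163/1278375 - 1732)*(42 + 106) = -2214127337/1278375*148 = -327690845876/1278375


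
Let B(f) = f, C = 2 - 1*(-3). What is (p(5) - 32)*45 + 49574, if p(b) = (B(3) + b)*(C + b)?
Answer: 51734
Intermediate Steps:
C = 5 (C = 2 + 3 = 5)
p(b) = (3 + b)*(5 + b)
(p(5) - 32)*45 + 49574 = ((15 + 5² + 8*5) - 32)*45 + 49574 = ((15 + 25 + 40) - 32)*45 + 49574 = (80 - 32)*45 + 49574 = 48*45 + 49574 = 2160 + 49574 = 51734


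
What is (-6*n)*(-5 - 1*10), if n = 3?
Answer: 270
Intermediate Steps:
(-6*n)*(-5 - 1*10) = (-6*3)*(-5 - 1*10) = -18*(-5 - 10) = -18*(-15) = 270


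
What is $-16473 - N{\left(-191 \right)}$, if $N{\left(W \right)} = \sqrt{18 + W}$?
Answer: $-16473 - i \sqrt{173} \approx -16473.0 - 13.153 i$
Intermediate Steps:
$-16473 - N{\left(-191 \right)} = -16473 - \sqrt{18 - 191} = -16473 - \sqrt{-173} = -16473 - i \sqrt{173}$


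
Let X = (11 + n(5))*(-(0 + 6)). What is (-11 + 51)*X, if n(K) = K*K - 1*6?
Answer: -7200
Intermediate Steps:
n(K) = -6 + K**2 (n(K) = K**2 - 6 = -6 + K**2)
X = -180 (X = (11 + (-6 + 5**2))*(-(0 + 6)) = (11 + (-6 + 25))*(-1*6) = (11 + 19)*(-6) = 30*(-6) = -180)
(-11 + 51)*X = (-11 + 51)*(-180) = 40*(-180) = -7200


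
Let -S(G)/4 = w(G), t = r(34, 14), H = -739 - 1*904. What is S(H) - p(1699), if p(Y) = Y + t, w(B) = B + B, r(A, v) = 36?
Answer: 11409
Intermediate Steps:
H = -1643 (H = -739 - 904 = -1643)
t = 36
w(B) = 2*B
S(G) = -8*G
p(Y) = 36 + Y (p(Y) = Y + 36 = 36 + Y)
S(H) - p(1699) = -8*(-1643) - (36 + 1699) = 13144 - 1*1735 = 13144 - 1735 = 11409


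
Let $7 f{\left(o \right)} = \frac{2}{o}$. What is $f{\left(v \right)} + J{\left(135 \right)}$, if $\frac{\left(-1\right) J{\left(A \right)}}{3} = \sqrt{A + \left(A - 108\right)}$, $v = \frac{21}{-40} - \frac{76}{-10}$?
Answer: $\frac{80}{1981} - 27 \sqrt{2} \approx -38.143$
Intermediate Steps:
$v = \frac{283}{40}$ ($v = 21 \left(- \frac{1}{40}\right) - - \frac{38}{5} = - \frac{21}{40} + \frac{38}{5} = \frac{283}{40} \approx 7.075$)
$J{\left(A \right)} = - 3 \sqrt{-108 + 2 A}$ ($J{\left(A \right)} = - 3 \sqrt{A + \left(A - 108\right)} = - 3 \sqrt{A + \left(-108 + A\right)} = - 3 \sqrt{-108 + 2 A}$)
$f{\left(o \right)} = \frac{2}{7 o}$ ($f{\left(o \right)} = \frac{2 \frac{1}{o}}{7} = \frac{2}{7 o}$)
$f{\left(v \right)} + J{\left(135 \right)} = \frac{2}{7 \cdot \frac{283}{40}} - 3 \sqrt{-108 + 2 \cdot 135} = \frac{2}{7} \cdot \frac{40}{283} - 3 \sqrt{-108 + 270} = \frac{80}{1981} - 3 \sqrt{162} = \frac{80}{1981} - 3 \cdot 9 \sqrt{2} = \frac{80}{1981} - 27 \sqrt{2}$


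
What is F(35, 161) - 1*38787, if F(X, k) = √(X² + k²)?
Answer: -38787 + 7*√554 ≈ -38622.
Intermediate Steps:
F(35, 161) - 1*38787 = √(35² + 161²) - 1*38787 = √(1225 + 25921) - 38787 = √27146 - 38787 = 7*√554 - 38787 = -38787 + 7*√554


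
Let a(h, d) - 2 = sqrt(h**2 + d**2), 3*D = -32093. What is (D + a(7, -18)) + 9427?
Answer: -3806/3 + sqrt(373) ≈ -1249.4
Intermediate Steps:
D = -32093/3 (D = (1/3)*(-32093) = -32093/3 ≈ -10698.)
a(h, d) = 2 + sqrt(d**2 + h**2) (a(h, d) = 2 + sqrt(h**2 + d**2) = 2 + sqrt(d**2 + h**2))
(D + a(7, -18)) + 9427 = (-32093/3 + (2 + sqrt((-18)**2 + 7**2))) + 9427 = (-32093/3 + (2 + sqrt(324 + 49))) + 9427 = (-32093/3 + (2 + sqrt(373))) + 9427 = (-32087/3 + sqrt(373)) + 9427 = -3806/3 + sqrt(373)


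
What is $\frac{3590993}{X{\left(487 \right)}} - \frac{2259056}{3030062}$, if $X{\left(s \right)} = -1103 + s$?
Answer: $- \frac{777308786433}{133322728} \approx -5830.3$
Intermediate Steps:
$\frac{3590993}{X{\left(487 \right)}} - \frac{2259056}{3030062} = \frac{3590993}{-1103 + 487} - \frac{2259056}{3030062} = \frac{3590993}{-616} - \frac{1129528}{1515031} = 3590993 \left(- \frac{1}{616}\right) - \frac{1129528}{1515031} = - \frac{512999}{88} - \frac{1129528}{1515031} = - \frac{777308786433}{133322728}$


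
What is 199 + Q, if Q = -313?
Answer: -114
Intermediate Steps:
199 + Q = 199 - 313 = -114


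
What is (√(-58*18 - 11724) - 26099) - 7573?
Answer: -33672 + 4*I*√798 ≈ -33672.0 + 113.0*I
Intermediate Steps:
(√(-58*18 - 11724) - 26099) - 7573 = (√(-1044 - 11724) - 26099) - 7573 = (√(-12768) - 26099) - 7573 = (4*I*√798 - 26099) - 7573 = (-26099 + 4*I*√798) - 7573 = -33672 + 4*I*√798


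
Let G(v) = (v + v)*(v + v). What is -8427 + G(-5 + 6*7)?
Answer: -2951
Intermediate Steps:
G(v) = 4*v² (G(v) = (2*v)*(2*v) = 4*v²)
-8427 + G(-5 + 6*7) = -8427 + 4*(-5 + 6*7)² = -8427 + 4*(-5 + 42)² = -8427 + 4*37² = -8427 + 4*1369 = -8427 + 5476 = -2951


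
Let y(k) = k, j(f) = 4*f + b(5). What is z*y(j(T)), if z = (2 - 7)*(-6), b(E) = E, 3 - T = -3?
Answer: 870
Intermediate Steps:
T = 6 (T = 3 - 1*(-3) = 3 + 3 = 6)
j(f) = 5 + 4*f (j(f) = 4*f + 5 = 5 + 4*f)
z = 30 (z = -5*(-6) = 30)
z*y(j(T)) = 30*(5 + 4*6) = 30*(5 + 24) = 30*29 = 870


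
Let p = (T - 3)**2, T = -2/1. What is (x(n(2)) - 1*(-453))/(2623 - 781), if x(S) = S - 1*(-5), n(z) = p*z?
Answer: 254/921 ≈ 0.27579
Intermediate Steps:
T = -2 (T = -2*1 = -2)
p = 25 (p = (-2 - 3)**2 = (-5)**2 = 25)
n(z) = 25*z
x(S) = 5 + S (x(S) = S + 5 = 5 + S)
(x(n(2)) - 1*(-453))/(2623 - 781) = ((5 + 25*2) - 1*(-453))/(2623 - 781) = ((5 + 50) + 453)/1842 = (55 + 453)/1842 = (1/1842)*508 = 254/921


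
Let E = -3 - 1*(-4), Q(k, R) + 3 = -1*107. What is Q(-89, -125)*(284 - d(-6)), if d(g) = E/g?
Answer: -93775/3 ≈ -31258.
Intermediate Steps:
Q(k, R) = -110 (Q(k, R) = -3 - 1*107 = -3 - 107 = -110)
E = 1 (E = -3 + 4 = 1)
d(g) = 1/g
Q(-89, -125)*(284 - d(-6)) = -110*(284 - 1/(-6)) = -110*(284 - 1*(-⅙)) = -110*(284 + ⅙) = -110*1705/6 = -93775/3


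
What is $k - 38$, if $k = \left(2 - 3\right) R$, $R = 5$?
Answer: $-43$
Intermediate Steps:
$k = -5$ ($k = \left(2 - 3\right) 5 = \left(-1\right) 5 = -5$)
$k - 38 = -5 - 38 = -43$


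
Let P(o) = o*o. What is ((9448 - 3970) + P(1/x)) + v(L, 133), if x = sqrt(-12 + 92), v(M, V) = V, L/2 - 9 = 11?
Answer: 448881/80 ≈ 5611.0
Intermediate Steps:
L = 40 (L = 18 + 2*11 = 18 + 22 = 40)
x = 4*sqrt(5) (x = sqrt(80) = 4*sqrt(5) ≈ 8.9443)
P(o) = o**2
((9448 - 3970) + P(1/x)) + v(L, 133) = ((9448 - 3970) + (1/(4*sqrt(5)))**2) + 133 = (5478 + (sqrt(5)/20)**2) + 133 = (5478 + 1/80) + 133 = 438241/80 + 133 = 448881/80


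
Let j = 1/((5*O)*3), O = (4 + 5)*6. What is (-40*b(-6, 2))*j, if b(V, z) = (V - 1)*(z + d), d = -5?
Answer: -28/27 ≈ -1.0370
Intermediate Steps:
O = 54 (O = 9*6 = 54)
b(V, z) = (-1 + V)*(-5 + z) (b(V, z) = (V - 1)*(z - 5) = (-1 + V)*(-5 + z))
j = 1/810 (j = 1/((5*54)*3) = 1/(270*3) = 1/810 ≈ 0.0012346)
(-40*b(-6, 2))*j = -40*(5 - 1*2 - 5*(-6) - 6*2)*(1/810) = -40*(5 - 2 + 30 - 12)*(1/810) = -40*21*(1/810) = -840*1/810 = -28/27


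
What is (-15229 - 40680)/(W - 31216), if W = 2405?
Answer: 55909/28811 ≈ 1.9405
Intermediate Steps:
(-15229 - 40680)/(W - 31216) = (-15229 - 40680)/(2405 - 31216) = -55909/(-28811) = -55909*(-1/28811) = 55909/28811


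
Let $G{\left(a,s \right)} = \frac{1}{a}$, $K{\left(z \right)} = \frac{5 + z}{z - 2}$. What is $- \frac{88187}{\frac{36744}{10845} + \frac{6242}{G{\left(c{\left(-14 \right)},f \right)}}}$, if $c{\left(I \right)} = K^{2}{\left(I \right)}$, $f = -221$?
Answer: $- \frac{40805888640}{915443359} \approx -44.575$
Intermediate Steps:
$K{\left(z \right)} = \frac{5 + z}{-2 + z}$
$c{\left(I \right)} = \frac{\left(5 + I\right)^{2}}{\left(-2 + I\right)^{2}}$ ($c{\left(I \right)} = \left(\frac{5 + I}{-2 + I}\right)^{2} = \frac{\left(5 + I\right)^{2}}{\left(-2 + I\right)^{2}}$)
$- \frac{88187}{\frac{36744}{10845} + \frac{6242}{G{\left(c{\left(-14 \right)},f \right)}}} = - \frac{88187}{\frac{36744}{10845} + \frac{6242}{\frac{1}{\frac{1}{\left(-2 - 14\right)^{2}} \left(5 - 14\right)^{2}}}} = - \frac{88187}{36744 \cdot \frac{1}{10845} + \frac{6242}{\frac{1}{\frac{1}{256} \left(-9\right)^{2}}}} = - \frac{88187}{\frac{12248}{3615} + \frac{6242}{\frac{1}{\frac{1}{256} \cdot 81}}} = - \frac{88187}{\frac{12248}{3615} + \frac{6242}{\frac{1}{\frac{81}{256}}}} = - \frac{88187}{\frac{12248}{3615} + \frac{6242}{\frac{256}{81}}} = - \frac{88187}{\frac{12248}{3615} + 6242 \cdot \frac{81}{256}} = - \frac{88187}{\frac{12248}{3615} + \frac{252801}{128}} = - \frac{88187}{\frac{915443359}{462720}} = \left(-88187\right) \frac{462720}{915443359} = - \frac{40805888640}{915443359}$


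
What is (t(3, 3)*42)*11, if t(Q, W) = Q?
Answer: 1386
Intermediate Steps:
(t(3, 3)*42)*11 = (3*42)*11 = 126*11 = 1386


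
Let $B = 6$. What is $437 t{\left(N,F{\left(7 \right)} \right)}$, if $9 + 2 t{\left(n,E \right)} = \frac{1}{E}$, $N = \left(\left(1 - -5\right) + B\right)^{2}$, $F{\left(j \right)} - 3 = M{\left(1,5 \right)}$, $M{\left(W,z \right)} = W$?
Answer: $- \frac{15295}{8} \approx -1911.9$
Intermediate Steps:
$F{\left(j \right)} = 4$ ($F{\left(j \right)} = 3 + 1 = 4$)
$N = 144$ ($N = \left(\left(1 - -5\right) + 6\right)^{2} = \left(\left(1 + 5\right) + 6\right)^{2} = \left(6 + 6\right)^{2} = 12^{2} = 144$)
$t{\left(n,E \right)} = - \frac{9}{2} + \frac{1}{2 E}$
$437 t{\left(N,F{\left(7 \right)} \right)} = 437 \frac{1 - 36}{2 \cdot 4} = 437 \cdot \frac{1}{2} \cdot \frac{1}{4} \left(1 - 36\right) = 437 \cdot \frac{1}{2} \cdot \frac{1}{4} \left(-35\right) = 437 \left(- \frac{35}{8}\right) = - \frac{15295}{8}$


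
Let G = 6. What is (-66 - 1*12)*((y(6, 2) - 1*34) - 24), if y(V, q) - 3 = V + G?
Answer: 3354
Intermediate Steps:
y(V, q) = 9 + V (y(V, q) = 3 + (V + 6) = 3 + (6 + V) = 9 + V)
(-66 - 1*12)*((y(6, 2) - 1*34) - 24) = (-66 - 1*12)*(((9 + 6) - 1*34) - 24) = (-66 - 12)*((15 - 34) - 24) = -78*(-19 - 24) = -78*(-43) = 3354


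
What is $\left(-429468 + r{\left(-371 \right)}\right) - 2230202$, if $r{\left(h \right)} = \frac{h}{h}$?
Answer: $-2659669$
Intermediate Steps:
$r{\left(h \right)} = 1$
$\left(-429468 + r{\left(-371 \right)}\right) - 2230202 = \left(-429468 + 1\right) - 2230202 = -429467 - 2230202 = -2659669$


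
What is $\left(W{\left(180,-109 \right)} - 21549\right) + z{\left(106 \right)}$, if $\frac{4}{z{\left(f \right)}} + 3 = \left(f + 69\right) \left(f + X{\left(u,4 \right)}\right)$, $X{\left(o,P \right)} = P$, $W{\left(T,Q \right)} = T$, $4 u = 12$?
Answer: $- \frac{411289139}{19247} \approx -21369.0$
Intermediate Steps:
$u = 3$ ($u = \frac{1}{4} \cdot 12 = 3$)
$z{\left(f \right)} = \frac{4}{-3 + \left(4 + f\right) \left(69 + f\right)}$ ($z{\left(f \right)} = \frac{4}{-3 + \left(f + 69\right) \left(f + 4\right)} = \frac{4}{-3 + \left(69 + f\right) \left(4 + f\right)} = \frac{4}{-3 + \left(4 + f\right) \left(69 + f\right)}$)
$\left(W{\left(180,-109 \right)} - 21549\right) + z{\left(106 \right)} = \left(180 - 21549\right) + \frac{4}{273 + 106^{2} + 73 \cdot 106} = -21369 + \frac{4}{273 + 11236 + 7738} = -21369 + \frac{4}{19247} = - \frac{411289139}{19247}$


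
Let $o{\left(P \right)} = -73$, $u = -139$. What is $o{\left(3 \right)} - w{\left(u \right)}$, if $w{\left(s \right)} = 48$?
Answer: $-121$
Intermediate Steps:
$o{\left(3 \right)} - w{\left(u \right)} = -73 - 48 = -121$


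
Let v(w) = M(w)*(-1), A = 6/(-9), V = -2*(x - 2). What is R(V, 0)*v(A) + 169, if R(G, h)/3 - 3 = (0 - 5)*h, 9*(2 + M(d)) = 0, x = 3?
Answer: 187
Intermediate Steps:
M(d) = -2 (M(d) = -2 + (1/9)*0 = -2 + 0 = -2)
V = -2 (V = -2*(3 - 2) = -2*1 = -2)
R(G, h) = 9 - 15*h (R(G, h) = 9 + 3*((0 - 5)*h) = 9 + 3*(-5*h) = 9 - 15*h)
A = -2/3 (A = 6*(-1/9) = -2/3 ≈ -0.66667)
v(w) = 2 (v(w) = -2*(-1) = 2)
R(V, 0)*v(A) + 169 = (9 - 15*0)*2 + 169 = (9 + 0)*2 + 169 = 9*2 + 169 = 18 + 169 = 187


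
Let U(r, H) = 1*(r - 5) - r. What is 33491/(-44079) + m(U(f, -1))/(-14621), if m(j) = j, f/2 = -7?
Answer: -489451516/644479059 ≈ -0.75945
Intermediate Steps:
f = -14 (f = 2*(-7) = -14)
U(r, H) = -5 (U(r, H) = 1*(-5 + r) - r = (-5 + r) - r = -5)
33491/(-44079) + m(U(f, -1))/(-14621) = 33491/(-44079) - 5/(-14621) = 33491*(-1/44079) - 5*(-1/14621) = -33491/44079 + 5/14621 = -489451516/644479059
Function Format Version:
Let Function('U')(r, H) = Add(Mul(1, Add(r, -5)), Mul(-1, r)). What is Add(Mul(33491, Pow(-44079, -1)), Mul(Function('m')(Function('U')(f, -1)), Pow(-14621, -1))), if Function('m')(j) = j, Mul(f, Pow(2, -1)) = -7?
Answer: Rational(-489451516, 644479059) ≈ -0.75945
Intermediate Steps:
f = -14 (f = Mul(2, -7) = -14)
Function('U')(r, H) = -5 (Function('U')(r, H) = Add(Mul(1, Add(-5, r)), Mul(-1, r)) = Add(Add(-5, r), Mul(-1, r)) = -5)
Add(Mul(33491, Pow(-44079, -1)), Mul(Function('m')(Function('U')(f, -1)), Pow(-14621, -1))) = Add(Mul(33491, Pow(-44079, -1)), Mul(-5, Pow(-14621, -1))) = Add(Mul(33491, Rational(-1, 44079)), Mul(-5, Rational(-1, 14621))) = Add(Rational(-33491, 44079), Rational(5, 14621)) = Rational(-489451516, 644479059)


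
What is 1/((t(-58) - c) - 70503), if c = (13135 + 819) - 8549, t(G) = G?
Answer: -1/75966 ≈ -1.3164e-5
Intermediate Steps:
c = 5405 (c = 13954 - 8549 = 5405)
1/((t(-58) - c) - 70503) = 1/((-58 - 1*5405) - 70503) = 1/((-58 - 5405) - 70503) = 1/(-5463 - 70503) = 1/(-75966) = -1/75966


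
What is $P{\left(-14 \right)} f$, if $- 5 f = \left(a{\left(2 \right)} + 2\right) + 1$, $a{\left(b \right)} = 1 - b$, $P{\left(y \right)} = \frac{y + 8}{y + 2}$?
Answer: $- \frac{1}{5} \approx -0.2$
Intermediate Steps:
$P{\left(y \right)} = \frac{8 + y}{2 + y}$
$f = - \frac{2}{5}$ ($f = - \frac{\left(\left(1 - 2\right) + 2\right) + 1}{5} = - \frac{\left(-1 + 2\right) + 1}{5} = - \frac{1 + 1}{5} = \left(- \frac{1}{5}\right) 2 = - \frac{2}{5} \approx -0.4$)
$P{\left(-14 \right)} f = \frac{8 - 14}{2 - 14} \left(- \frac{2}{5}\right) = \frac{1}{-12} \left(-6\right) \left(- \frac{2}{5}\right) = \left(- \frac{1}{12}\right) \left(-6\right) \left(- \frac{2}{5}\right) = \frac{1}{2} \left(- \frac{2}{5}\right) = - \frac{1}{5}$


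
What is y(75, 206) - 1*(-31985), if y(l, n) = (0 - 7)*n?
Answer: 30543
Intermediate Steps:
y(l, n) = -7*n
y(75, 206) - 1*(-31985) = -7*206 - 1*(-31985) = -1442 + 31985 = 30543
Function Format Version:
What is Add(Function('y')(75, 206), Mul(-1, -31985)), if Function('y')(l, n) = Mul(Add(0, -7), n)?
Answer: 30543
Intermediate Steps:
Function('y')(l, n) = Mul(-7, n)
Add(Function('y')(75, 206), Mul(-1, -31985)) = Add(Mul(-7, 206), Mul(-1, -31985)) = Add(-1442, 31985) = 30543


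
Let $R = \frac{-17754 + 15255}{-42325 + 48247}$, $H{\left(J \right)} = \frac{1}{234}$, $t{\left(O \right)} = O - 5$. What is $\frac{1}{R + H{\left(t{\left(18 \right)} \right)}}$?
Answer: $- \frac{5499}{2297} \approx -2.394$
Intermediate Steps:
$t{\left(O \right)} = -5 + O$ ($t{\left(O \right)} = O - 5 = -5 + O$)
$H{\left(J \right)} = \frac{1}{234}$
$R = - \frac{119}{282}$ ($R = - \frac{2499}{5922} = \left(-2499\right) \frac{1}{5922} = - \frac{119}{282} \approx -0.42199$)
$\frac{1}{R + H{\left(t{\left(18 \right)} \right)}} = \frac{1}{- \frac{119}{282} + \frac{1}{234}} = \frac{1}{- \frac{2297}{5499}} = - \frac{5499}{2297}$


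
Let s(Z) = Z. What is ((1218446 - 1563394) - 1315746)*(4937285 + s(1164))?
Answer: -8201252623606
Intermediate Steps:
((1218446 - 1563394) - 1315746)*(4937285 + s(1164)) = ((1218446 - 1563394) - 1315746)*(4937285 + 1164) = (-344948 - 1315746)*4938449 = -1660694*4938449 = -8201252623606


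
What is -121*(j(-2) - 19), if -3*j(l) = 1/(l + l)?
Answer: 27467/12 ≈ 2288.9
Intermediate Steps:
j(l) = -1/(6*l) (j(l) = -1/(3*(l + l)) = -1/(2*l)/3 = -1/(6*l))
-121*(j(-2) - 19) = -121*(-1/6/(-2) - 19) = -121*(-1/6*(-1/2) - 19) = -121*(1/12 - 19) = -121*(-227/12) = 27467/12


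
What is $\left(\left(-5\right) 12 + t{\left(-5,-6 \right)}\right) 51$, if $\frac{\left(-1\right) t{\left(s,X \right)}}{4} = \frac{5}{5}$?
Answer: $-3264$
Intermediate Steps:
$t{\left(s,X \right)} = -4$ ($t{\left(s,X \right)} = - 4 \cdot \frac{5}{5} = - 4 \cdot 5 \cdot \frac{1}{5} = \left(-4\right) 1 = -4$)
$\left(\left(-5\right) 12 + t{\left(-5,-6 \right)}\right) 51 = \left(\left(-5\right) 12 - 4\right) 51 = \left(-60 - 4\right) 51 = \left(-64\right) 51 = -3264$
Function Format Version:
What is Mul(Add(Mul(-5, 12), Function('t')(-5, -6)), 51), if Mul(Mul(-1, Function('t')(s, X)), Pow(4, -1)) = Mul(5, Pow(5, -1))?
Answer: -3264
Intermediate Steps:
Function('t')(s, X) = -4 (Function('t')(s, X) = Mul(-4, Mul(5, Pow(5, -1))) = Mul(-4, Mul(5, Rational(1, 5))) = Mul(-4, 1) = -4)
Mul(Add(Mul(-5, 12), Function('t')(-5, -6)), 51) = Mul(Add(Mul(-5, 12), -4), 51) = Mul(Add(-60, -4), 51) = Mul(-64, 51) = -3264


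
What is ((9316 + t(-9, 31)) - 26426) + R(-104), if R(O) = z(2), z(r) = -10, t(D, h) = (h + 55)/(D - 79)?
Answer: -753323/44 ≈ -17121.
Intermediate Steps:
t(D, h) = (55 + h)/(-79 + D)
R(O) = -10
((9316 + t(-9, 31)) - 26426) + R(-104) = ((9316 + (55 + 31)/(-79 - 9)) - 26426) - 10 = ((9316 + 86/(-88)) - 26426) - 10 = ((9316 - 1/88*86) - 26426) - 10 = ((9316 - 43/44) - 26426) - 10 = (409861/44 - 26426) - 10 = -752883/44 - 10 = -753323/44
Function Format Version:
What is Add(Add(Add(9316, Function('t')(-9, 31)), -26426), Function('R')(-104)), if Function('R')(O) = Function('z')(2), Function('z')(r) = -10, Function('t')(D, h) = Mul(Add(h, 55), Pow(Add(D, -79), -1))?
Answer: Rational(-753323, 44) ≈ -17121.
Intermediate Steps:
Function('t')(D, h) = Mul(Pow(Add(-79, D), -1), Add(55, h)) (Function('t')(D, h) = Mul(Add(55, h), Pow(Add(-79, D), -1)) = Mul(Pow(Add(-79, D), -1), Add(55, h)))
Function('R')(O) = -10
Add(Add(Add(9316, Function('t')(-9, 31)), -26426), Function('R')(-104)) = Add(Add(Add(9316, Mul(Pow(Add(-79, -9), -1), Add(55, 31))), -26426), -10) = Add(Add(Add(9316, Mul(Pow(-88, -1), 86)), -26426), -10) = Add(Add(Add(9316, Mul(Rational(-1, 88), 86)), -26426), -10) = Add(Add(Add(9316, Rational(-43, 44)), -26426), -10) = Add(Add(Rational(409861, 44), -26426), -10) = Add(Rational(-752883, 44), -10) = Rational(-753323, 44)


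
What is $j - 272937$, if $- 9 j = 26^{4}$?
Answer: $- \frac{2913409}{9} \approx -3.2371 \cdot 10^{5}$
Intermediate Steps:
$j = - \frac{456976}{9}$ ($j = - \frac{26^{4}}{9} = \left(- \frac{1}{9}\right) 456976 = - \frac{456976}{9} \approx -50775.0$)
$j - 272937 = - \frac{456976}{9} - 272937 = - \frac{2913409}{9}$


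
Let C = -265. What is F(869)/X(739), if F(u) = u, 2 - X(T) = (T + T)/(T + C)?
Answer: -205953/265 ≈ -777.18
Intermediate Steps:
X(T) = 2 - 2*T/(-265 + T) (X(T) = 2 - (T + T)/(T - 265) = 2 - 2*T/(-265 + T))
F(869)/X(739) = 869/((-530/(-265 + 739))) = 869/((-530/474)) = 869/((-530*1/474)) = 869/(-265/237) = 869*(-237/265) = -205953/265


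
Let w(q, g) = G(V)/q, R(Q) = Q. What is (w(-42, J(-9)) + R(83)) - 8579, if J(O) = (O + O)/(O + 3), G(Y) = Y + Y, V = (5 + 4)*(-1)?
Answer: -59469/7 ≈ -8495.6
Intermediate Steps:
V = -9 (V = 9*(-1) = -9)
G(Y) = 2*Y
J(O) = 2*O/(3 + O) (J(O) = (2*O)/(3 + O) = 2*O/(3 + O))
w(q, g) = -18/q (w(q, g) = (2*(-9))/q = -18/q)
(w(-42, J(-9)) + R(83)) - 8579 = (-18/(-42) + 83) - 8579 = (-18*(-1/42) + 83) - 8579 = (3/7 + 83) - 8579 = 584/7 - 8579 = -59469/7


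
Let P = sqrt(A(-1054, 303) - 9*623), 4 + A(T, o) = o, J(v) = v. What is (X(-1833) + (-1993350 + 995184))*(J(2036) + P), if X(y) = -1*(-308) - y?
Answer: -2027906900 - 1992050*I*sqrt(1327) ≈ -2.0279e+9 - 7.2566e+7*I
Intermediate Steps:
A(T, o) = -4 + o
P = 2*I*sqrt(1327) (P = sqrt((-4 + 303) - 9*623) = sqrt(299 - 5607) = sqrt(-5308) = 2*I*sqrt(1327) ≈ 72.856*I)
X(y) = 308 - y
(X(-1833) + (-1993350 + 995184))*(J(2036) + P) = ((308 - 1*(-1833)) + (-1993350 + 995184))*(2036 + 2*I*sqrt(1327)) = ((308 + 1833) - 998166)*(2036 + 2*I*sqrt(1327)) = (2141 - 998166)*(2036 + 2*I*sqrt(1327)) = -996025*(2036 + 2*I*sqrt(1327)) = -2027906900 - 1992050*I*sqrt(1327)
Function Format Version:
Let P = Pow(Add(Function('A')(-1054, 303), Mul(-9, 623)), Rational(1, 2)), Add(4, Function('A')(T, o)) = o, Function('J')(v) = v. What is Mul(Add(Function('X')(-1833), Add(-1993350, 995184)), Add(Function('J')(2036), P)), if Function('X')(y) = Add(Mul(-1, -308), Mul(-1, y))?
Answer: Add(-2027906900, Mul(-1992050, I, Pow(1327, Rational(1, 2)))) ≈ Add(-2.0279e+9, Mul(-7.2566e+7, I))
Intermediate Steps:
Function('A')(T, o) = Add(-4, o)
P = Mul(2, I, Pow(1327, Rational(1, 2))) (P = Pow(Add(Add(-4, 303), Mul(-9, 623)), Rational(1, 2)) = Pow(Add(299, -5607), Rational(1, 2)) = Pow(-5308, Rational(1, 2)) = Mul(2, I, Pow(1327, Rational(1, 2))) ≈ Mul(72.856, I))
Function('X')(y) = Add(308, Mul(-1, y))
Mul(Add(Function('X')(-1833), Add(-1993350, 995184)), Add(Function('J')(2036), P)) = Mul(Add(Add(308, Mul(-1, -1833)), Add(-1993350, 995184)), Add(2036, Mul(2, I, Pow(1327, Rational(1, 2))))) = Mul(Add(Add(308, 1833), -998166), Add(2036, Mul(2, I, Pow(1327, Rational(1, 2))))) = Mul(Add(2141, -998166), Add(2036, Mul(2, I, Pow(1327, Rational(1, 2))))) = Mul(-996025, Add(2036, Mul(2, I, Pow(1327, Rational(1, 2))))) = Add(-2027906900, Mul(-1992050, I, Pow(1327, Rational(1, 2))))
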